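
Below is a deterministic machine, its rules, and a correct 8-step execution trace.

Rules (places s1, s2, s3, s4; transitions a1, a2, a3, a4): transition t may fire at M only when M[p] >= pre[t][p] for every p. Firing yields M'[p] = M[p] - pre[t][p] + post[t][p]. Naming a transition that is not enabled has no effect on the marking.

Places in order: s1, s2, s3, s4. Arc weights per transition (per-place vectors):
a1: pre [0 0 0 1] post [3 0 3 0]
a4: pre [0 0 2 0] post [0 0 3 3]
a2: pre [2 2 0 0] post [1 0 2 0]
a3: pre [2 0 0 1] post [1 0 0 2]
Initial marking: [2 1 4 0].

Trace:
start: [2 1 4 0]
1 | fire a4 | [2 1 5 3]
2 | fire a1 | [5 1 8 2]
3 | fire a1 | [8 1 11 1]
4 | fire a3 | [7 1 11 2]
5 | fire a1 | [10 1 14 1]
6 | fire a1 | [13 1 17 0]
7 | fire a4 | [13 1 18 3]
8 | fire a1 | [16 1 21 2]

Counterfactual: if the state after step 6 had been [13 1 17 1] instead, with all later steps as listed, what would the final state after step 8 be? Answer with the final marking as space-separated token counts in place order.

state after step 6 := [13 1 17 1]
7 | fire a4 | [13 1 18 4]
8 | fire a1 | [16 1 21 3]

16 1 21 3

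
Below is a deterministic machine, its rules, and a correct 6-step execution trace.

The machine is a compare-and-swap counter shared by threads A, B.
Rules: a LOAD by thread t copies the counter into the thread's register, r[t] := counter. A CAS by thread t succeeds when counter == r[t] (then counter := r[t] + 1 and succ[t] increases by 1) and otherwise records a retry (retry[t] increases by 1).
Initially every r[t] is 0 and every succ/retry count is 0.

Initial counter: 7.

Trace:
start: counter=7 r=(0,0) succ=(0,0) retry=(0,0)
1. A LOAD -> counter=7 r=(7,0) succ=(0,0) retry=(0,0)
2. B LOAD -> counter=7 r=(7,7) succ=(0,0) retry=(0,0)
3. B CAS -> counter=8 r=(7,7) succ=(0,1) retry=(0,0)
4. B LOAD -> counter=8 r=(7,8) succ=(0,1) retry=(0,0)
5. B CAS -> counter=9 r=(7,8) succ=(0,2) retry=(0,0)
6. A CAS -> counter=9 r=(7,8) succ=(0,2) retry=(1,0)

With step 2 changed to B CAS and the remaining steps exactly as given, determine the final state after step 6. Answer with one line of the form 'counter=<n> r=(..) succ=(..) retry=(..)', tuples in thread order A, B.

(re-executing from step 2 with the substitution; state before step 2: counter=7 r=(7,0) succ=(0,0) retry=(0,0))
2. B CAS -> counter=7 r=(7,0) succ=(0,0) retry=(0,1)
3. B CAS -> counter=7 r=(7,0) succ=(0,0) retry=(0,2)
4. B LOAD -> counter=7 r=(7,7) succ=(0,0) retry=(0,2)
5. B CAS -> counter=8 r=(7,7) succ=(0,1) retry=(0,2)
6. A CAS -> counter=8 r=(7,7) succ=(0,1) retry=(1,2)

counter=8 r=(7,7) succ=(0,1) retry=(1,2)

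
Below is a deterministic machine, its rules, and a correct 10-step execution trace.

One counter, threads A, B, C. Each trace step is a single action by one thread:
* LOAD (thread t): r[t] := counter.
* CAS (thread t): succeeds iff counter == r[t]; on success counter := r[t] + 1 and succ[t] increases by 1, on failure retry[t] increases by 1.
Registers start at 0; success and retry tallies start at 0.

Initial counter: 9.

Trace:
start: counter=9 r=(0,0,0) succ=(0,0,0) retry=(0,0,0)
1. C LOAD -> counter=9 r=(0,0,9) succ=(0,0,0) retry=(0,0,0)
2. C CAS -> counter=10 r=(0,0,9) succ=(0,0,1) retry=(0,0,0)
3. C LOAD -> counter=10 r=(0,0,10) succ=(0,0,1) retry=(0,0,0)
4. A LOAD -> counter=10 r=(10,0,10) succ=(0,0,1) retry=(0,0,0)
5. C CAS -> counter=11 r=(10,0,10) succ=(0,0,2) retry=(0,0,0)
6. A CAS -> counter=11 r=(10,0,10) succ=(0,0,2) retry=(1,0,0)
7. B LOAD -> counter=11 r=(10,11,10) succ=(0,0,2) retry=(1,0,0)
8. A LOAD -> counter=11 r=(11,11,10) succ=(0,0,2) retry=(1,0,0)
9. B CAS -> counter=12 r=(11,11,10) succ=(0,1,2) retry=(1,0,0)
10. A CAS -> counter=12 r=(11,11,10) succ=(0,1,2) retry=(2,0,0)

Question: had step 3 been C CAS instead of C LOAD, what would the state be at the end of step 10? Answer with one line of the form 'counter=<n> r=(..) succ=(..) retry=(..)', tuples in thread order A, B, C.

(re-executing from step 3 with the substitution; state before step 3: counter=10 r=(0,0,9) succ=(0,0,1) retry=(0,0,0))
3. C CAS -> counter=10 r=(0,0,9) succ=(0,0,1) retry=(0,0,1)
4. A LOAD -> counter=10 r=(10,0,9) succ=(0,0,1) retry=(0,0,1)
5. C CAS -> counter=10 r=(10,0,9) succ=(0,0,1) retry=(0,0,2)
6. A CAS -> counter=11 r=(10,0,9) succ=(1,0,1) retry=(0,0,2)
7. B LOAD -> counter=11 r=(10,11,9) succ=(1,0,1) retry=(0,0,2)
8. A LOAD -> counter=11 r=(11,11,9) succ=(1,0,1) retry=(0,0,2)
9. B CAS -> counter=12 r=(11,11,9) succ=(1,1,1) retry=(0,0,2)
10. A CAS -> counter=12 r=(11,11,9) succ=(1,1,1) retry=(1,0,2)

counter=12 r=(11,11,9) succ=(1,1,1) retry=(1,0,2)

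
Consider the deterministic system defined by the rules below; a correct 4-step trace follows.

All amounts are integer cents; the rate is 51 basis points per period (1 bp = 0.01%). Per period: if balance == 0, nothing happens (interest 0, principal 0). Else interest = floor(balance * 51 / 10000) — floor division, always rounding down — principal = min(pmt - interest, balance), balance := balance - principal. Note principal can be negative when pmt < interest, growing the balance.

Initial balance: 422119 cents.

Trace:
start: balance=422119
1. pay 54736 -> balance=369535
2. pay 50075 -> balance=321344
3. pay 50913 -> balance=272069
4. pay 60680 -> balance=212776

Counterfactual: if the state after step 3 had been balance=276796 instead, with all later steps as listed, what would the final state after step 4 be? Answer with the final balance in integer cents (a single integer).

state after step 3 := balance=276796
4. pay 60680 -> balance=217527

217527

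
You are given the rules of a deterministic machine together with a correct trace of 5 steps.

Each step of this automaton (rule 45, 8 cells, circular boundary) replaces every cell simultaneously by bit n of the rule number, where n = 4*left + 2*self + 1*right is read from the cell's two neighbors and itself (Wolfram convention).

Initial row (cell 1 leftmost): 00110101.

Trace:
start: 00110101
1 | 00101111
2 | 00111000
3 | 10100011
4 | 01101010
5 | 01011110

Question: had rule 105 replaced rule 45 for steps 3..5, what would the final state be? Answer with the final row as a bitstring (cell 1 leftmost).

11101111

(re-executing steps 3..5 under rule 105; state before step 3: 00111000)
3 | 10101011
4 | 11010110
5 | 11101111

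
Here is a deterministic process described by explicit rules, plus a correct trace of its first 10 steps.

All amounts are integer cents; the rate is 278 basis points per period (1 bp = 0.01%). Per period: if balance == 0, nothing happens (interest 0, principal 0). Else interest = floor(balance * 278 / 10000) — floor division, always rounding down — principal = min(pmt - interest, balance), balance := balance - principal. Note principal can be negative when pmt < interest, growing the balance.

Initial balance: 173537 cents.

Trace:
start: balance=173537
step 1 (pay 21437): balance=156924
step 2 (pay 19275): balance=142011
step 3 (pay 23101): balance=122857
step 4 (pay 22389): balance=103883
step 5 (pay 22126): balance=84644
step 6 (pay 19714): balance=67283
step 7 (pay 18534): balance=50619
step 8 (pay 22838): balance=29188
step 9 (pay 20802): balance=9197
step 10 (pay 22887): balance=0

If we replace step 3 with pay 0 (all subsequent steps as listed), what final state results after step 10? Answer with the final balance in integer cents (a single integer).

(re-executing from step 3 with the substitution; state before step 3: balance=142011)
step 3 (pay 0): balance=145958
step 4 (pay 22389): balance=127626
step 5 (pay 22126): balance=109048
step 6 (pay 19714): balance=92365
step 7 (pay 18534): balance=76398
step 8 (pay 22838): balance=55683
step 9 (pay 20802): balance=36428
step 10 (pay 22887): balance=14553

14553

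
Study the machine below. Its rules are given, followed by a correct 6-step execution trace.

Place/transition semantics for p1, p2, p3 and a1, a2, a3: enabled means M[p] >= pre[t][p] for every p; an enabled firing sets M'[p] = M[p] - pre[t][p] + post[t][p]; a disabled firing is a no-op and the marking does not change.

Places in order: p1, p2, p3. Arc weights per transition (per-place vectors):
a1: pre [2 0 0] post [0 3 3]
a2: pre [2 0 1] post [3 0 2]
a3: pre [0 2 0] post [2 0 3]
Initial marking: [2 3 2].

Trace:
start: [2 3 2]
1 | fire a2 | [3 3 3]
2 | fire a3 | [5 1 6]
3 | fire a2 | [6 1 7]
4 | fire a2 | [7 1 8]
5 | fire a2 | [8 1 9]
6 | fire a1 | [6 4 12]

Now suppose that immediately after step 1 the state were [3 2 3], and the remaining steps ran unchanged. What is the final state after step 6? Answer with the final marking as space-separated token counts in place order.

state after step 1 := [3 2 3]
2 | fire a3 | [5 0 6]
3 | fire a2 | [6 0 7]
4 | fire a2 | [7 0 8]
5 | fire a2 | [8 0 9]
6 | fire a1 | [6 3 12]

6 3 12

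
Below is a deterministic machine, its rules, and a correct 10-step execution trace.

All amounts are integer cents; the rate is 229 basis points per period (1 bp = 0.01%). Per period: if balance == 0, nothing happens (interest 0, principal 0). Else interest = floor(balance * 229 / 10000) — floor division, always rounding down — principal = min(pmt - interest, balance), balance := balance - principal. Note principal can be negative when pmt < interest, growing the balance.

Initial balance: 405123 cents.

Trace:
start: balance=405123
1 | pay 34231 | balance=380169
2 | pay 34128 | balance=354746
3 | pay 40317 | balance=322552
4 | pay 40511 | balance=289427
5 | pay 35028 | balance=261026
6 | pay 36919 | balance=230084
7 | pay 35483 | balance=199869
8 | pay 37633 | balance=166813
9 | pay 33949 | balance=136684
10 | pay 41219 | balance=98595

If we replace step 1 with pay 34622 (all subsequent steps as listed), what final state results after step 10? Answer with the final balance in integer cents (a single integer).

(re-executing from step 1 with the substitution; state before step 1: balance=405123)
1 | pay 34622 | balance=379778
2 | pay 34128 | balance=354346
3 | pay 40317 | balance=322143
4 | pay 40511 | balance=289009
5 | pay 35028 | balance=260599
6 | pay 36919 | balance=229647
7 | pay 35483 | balance=199422
8 | pay 37633 | balance=166355
9 | pay 33949 | balance=136215
10 | pay 41219 | balance=98115

98115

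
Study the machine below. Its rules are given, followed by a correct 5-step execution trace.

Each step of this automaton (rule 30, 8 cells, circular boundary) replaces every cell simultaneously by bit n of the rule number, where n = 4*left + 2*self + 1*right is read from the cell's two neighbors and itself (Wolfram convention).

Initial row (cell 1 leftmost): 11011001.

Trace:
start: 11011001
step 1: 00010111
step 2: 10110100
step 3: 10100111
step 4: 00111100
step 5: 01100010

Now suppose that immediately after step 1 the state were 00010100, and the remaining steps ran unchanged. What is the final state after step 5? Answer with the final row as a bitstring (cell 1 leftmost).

state after step 1 := 00010100
step 2: 00110110
step 3: 01100101
step 4: 01011101
step 5: 01010001

01010001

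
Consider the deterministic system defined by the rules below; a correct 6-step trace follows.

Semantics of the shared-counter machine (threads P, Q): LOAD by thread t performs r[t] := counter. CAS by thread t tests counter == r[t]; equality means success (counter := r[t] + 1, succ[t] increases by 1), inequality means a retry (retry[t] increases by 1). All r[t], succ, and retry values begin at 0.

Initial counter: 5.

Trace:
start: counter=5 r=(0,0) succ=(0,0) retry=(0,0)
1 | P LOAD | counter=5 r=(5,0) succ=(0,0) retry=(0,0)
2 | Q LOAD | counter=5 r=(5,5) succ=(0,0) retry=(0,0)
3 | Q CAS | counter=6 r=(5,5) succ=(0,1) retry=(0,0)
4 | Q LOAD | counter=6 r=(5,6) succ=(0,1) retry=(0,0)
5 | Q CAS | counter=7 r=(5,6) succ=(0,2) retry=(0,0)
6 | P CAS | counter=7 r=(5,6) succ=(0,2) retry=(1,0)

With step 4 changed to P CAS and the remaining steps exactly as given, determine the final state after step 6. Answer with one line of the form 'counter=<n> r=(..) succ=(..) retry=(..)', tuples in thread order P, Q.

(re-executing from step 4 with the substitution; state before step 4: counter=6 r=(5,5) succ=(0,1) retry=(0,0))
4 | P CAS | counter=6 r=(5,5) succ=(0,1) retry=(1,0)
5 | Q CAS | counter=6 r=(5,5) succ=(0,1) retry=(1,1)
6 | P CAS | counter=6 r=(5,5) succ=(0,1) retry=(2,1)

counter=6 r=(5,5) succ=(0,1) retry=(2,1)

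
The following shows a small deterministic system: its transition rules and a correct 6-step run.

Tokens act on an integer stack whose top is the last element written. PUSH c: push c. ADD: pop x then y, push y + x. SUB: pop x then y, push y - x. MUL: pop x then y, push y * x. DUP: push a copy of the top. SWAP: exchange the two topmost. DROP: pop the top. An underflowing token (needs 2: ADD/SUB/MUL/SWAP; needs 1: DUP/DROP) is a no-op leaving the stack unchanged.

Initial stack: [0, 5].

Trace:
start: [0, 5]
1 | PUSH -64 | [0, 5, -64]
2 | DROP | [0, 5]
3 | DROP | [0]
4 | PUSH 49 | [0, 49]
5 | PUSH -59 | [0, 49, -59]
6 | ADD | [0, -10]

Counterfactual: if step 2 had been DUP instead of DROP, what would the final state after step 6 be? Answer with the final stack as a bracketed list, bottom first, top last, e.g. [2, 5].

[0, 5, -64, -10]

(re-executing from step 2 with the substitution; state before step 2: [0, 5, -64])
2 | DUP | [0, 5, -64, -64]
3 | DROP | [0, 5, -64]
4 | PUSH 49 | [0, 5, -64, 49]
5 | PUSH -59 | [0, 5, -64, 49, -59]
6 | ADD | [0, 5, -64, -10]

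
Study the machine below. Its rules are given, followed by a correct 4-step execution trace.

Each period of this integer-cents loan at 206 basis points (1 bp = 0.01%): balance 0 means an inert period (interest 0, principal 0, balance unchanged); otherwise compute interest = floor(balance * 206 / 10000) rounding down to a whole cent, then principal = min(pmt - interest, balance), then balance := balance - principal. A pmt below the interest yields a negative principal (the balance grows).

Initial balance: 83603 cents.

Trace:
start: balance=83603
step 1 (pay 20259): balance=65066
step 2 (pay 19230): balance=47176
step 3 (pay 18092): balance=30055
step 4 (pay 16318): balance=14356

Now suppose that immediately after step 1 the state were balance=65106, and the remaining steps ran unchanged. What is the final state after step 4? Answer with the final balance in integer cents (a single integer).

14398

state after step 1 := balance=65106
step 2 (pay 19230): balance=47217
step 3 (pay 18092): balance=30097
step 4 (pay 16318): balance=14398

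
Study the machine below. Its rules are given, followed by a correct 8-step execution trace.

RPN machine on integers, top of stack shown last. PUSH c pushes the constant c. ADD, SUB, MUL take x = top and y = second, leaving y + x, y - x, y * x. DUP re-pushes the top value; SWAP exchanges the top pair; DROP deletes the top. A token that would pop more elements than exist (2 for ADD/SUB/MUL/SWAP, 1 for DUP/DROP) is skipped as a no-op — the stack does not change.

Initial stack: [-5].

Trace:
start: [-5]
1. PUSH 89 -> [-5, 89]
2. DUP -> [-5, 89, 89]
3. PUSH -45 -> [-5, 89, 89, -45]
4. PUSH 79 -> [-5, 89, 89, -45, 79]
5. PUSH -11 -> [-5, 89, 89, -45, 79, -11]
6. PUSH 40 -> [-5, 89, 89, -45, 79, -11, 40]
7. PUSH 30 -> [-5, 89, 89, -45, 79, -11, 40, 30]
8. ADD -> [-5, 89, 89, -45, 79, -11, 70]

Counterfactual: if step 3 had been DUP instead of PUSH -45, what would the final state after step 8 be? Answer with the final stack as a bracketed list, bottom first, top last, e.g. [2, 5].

(re-executing from step 3 with the substitution; state before step 3: [-5, 89, 89])
3. DUP -> [-5, 89, 89, 89]
4. PUSH 79 -> [-5, 89, 89, 89, 79]
5. PUSH -11 -> [-5, 89, 89, 89, 79, -11]
6. PUSH 40 -> [-5, 89, 89, 89, 79, -11, 40]
7. PUSH 30 -> [-5, 89, 89, 89, 79, -11, 40, 30]
8. ADD -> [-5, 89, 89, 89, 79, -11, 70]

[-5, 89, 89, 89, 79, -11, 70]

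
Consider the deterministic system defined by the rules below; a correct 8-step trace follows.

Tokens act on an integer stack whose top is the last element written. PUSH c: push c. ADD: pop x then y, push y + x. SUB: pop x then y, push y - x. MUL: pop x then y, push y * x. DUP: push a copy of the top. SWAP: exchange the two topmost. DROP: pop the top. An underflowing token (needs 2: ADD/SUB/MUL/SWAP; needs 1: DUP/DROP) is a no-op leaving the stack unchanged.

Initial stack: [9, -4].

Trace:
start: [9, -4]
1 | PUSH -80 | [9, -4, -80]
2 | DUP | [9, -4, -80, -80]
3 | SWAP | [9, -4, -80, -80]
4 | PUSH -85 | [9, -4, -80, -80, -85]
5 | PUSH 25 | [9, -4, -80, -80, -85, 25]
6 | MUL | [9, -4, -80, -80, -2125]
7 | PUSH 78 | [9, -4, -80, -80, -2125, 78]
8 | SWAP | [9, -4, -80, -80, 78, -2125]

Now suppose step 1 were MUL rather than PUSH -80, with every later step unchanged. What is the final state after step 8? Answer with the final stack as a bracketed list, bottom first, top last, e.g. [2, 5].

[-36, -36, 78, -2125]

(re-executing from step 1 with the substitution; state before step 1: [9, -4])
1 | MUL | [-36]
2 | DUP | [-36, -36]
3 | SWAP | [-36, -36]
4 | PUSH -85 | [-36, -36, -85]
5 | PUSH 25 | [-36, -36, -85, 25]
6 | MUL | [-36, -36, -2125]
7 | PUSH 78 | [-36, -36, -2125, 78]
8 | SWAP | [-36, -36, 78, -2125]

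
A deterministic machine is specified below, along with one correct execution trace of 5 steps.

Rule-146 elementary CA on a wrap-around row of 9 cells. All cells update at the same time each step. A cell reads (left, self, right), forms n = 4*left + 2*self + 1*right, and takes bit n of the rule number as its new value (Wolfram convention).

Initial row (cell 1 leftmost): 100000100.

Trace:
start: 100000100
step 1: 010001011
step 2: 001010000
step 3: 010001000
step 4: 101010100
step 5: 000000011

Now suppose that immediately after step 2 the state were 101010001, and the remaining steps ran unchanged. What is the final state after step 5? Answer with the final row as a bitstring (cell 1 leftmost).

state after step 2 := 101010001
step 3: 000001010
step 4: 000010001
step 5: 100101010

100101010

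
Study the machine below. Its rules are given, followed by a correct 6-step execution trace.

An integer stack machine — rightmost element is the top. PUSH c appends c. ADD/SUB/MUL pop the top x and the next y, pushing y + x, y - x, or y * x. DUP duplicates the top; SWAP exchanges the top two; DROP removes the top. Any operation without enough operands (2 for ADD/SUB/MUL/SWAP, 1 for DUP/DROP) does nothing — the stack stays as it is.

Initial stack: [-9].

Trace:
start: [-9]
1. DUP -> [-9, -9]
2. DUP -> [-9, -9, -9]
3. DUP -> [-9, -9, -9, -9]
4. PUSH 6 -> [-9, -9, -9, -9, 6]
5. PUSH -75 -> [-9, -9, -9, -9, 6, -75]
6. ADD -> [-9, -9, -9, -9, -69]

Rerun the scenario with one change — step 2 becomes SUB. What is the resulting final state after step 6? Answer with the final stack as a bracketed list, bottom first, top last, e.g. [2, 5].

[0, 0, -69]

(re-executing from step 2 with the substitution; state before step 2: [-9, -9])
2. SUB -> [0]
3. DUP -> [0, 0]
4. PUSH 6 -> [0, 0, 6]
5. PUSH -75 -> [0, 0, 6, -75]
6. ADD -> [0, 0, -69]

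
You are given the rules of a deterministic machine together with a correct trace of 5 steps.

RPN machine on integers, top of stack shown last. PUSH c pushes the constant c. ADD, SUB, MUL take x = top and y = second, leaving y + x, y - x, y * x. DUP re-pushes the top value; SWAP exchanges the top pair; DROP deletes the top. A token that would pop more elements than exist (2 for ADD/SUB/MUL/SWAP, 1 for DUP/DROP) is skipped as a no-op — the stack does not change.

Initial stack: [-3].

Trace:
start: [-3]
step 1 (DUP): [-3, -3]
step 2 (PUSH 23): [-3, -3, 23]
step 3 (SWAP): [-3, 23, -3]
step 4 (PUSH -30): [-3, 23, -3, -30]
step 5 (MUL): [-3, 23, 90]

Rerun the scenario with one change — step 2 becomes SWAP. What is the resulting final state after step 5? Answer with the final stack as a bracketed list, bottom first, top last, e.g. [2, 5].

(re-executing from step 2 with the substitution; state before step 2: [-3, -3])
step 2 (SWAP): [-3, -3]
step 3 (SWAP): [-3, -3]
step 4 (PUSH -30): [-3, -3, -30]
step 5 (MUL): [-3, 90]

[-3, 90]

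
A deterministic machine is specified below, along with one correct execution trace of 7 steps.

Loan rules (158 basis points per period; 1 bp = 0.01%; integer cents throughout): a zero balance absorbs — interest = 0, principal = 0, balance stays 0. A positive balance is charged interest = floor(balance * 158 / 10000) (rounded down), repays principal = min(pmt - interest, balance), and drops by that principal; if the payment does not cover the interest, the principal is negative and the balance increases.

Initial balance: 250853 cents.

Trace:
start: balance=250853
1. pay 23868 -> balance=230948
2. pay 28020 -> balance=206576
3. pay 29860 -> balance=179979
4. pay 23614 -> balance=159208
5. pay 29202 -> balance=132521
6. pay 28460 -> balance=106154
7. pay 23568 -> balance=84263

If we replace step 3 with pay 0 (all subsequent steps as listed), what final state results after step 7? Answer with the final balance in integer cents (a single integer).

116055

(re-executing from step 3 with the substitution; state before step 3: balance=206576)
3. pay 0 -> balance=209839
4. pay 23614 -> balance=189540
5. pay 29202 -> balance=163332
6. pay 28460 -> balance=137452
7. pay 23568 -> balance=116055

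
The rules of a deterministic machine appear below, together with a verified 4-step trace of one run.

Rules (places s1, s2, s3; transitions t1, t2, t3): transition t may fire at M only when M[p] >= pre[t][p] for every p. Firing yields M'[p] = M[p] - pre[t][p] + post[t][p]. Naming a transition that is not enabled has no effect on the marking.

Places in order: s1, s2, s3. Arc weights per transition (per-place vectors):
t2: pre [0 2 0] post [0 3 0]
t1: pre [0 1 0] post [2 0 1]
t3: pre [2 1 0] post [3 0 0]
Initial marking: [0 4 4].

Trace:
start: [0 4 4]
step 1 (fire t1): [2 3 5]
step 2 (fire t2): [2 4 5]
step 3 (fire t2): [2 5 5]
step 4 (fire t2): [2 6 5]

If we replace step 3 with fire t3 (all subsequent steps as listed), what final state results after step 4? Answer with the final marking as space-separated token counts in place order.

3 4 5

(re-executing from step 3 with the substitution; state before step 3: [2 4 5])
step 3 (fire t3): [3 3 5]
step 4 (fire t2): [3 4 5]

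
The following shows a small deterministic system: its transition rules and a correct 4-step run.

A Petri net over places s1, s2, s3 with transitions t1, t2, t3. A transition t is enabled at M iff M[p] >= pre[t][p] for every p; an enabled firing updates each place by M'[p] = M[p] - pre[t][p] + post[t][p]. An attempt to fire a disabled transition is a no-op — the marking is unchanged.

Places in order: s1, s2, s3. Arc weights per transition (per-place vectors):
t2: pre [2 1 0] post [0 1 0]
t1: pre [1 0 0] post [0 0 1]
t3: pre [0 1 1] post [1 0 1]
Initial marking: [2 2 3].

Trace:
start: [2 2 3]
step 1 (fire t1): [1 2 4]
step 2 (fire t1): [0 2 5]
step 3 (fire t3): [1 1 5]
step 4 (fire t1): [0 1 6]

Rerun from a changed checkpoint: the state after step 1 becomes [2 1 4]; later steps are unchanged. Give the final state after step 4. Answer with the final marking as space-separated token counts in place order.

1 0 6

state after step 1 := [2 1 4]
step 2 (fire t1): [1 1 5]
step 3 (fire t3): [2 0 5]
step 4 (fire t1): [1 0 6]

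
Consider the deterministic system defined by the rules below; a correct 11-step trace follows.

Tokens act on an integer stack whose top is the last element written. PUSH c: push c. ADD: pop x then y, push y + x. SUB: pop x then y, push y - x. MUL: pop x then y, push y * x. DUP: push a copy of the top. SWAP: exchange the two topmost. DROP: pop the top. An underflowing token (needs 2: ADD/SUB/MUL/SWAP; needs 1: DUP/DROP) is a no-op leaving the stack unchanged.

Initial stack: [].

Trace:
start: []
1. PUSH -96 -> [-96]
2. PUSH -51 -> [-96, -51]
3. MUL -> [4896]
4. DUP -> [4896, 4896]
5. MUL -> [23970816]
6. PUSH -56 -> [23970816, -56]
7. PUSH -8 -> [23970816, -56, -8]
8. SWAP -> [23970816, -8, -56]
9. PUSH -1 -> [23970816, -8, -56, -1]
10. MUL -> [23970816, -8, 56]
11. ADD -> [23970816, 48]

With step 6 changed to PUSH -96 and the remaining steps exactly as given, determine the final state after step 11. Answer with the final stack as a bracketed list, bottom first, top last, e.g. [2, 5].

[23970816, 88]

(re-executing from step 6 with the substitution; state before step 6: [23970816])
6. PUSH -96 -> [23970816, -96]
7. PUSH -8 -> [23970816, -96, -8]
8. SWAP -> [23970816, -8, -96]
9. PUSH -1 -> [23970816, -8, -96, -1]
10. MUL -> [23970816, -8, 96]
11. ADD -> [23970816, 88]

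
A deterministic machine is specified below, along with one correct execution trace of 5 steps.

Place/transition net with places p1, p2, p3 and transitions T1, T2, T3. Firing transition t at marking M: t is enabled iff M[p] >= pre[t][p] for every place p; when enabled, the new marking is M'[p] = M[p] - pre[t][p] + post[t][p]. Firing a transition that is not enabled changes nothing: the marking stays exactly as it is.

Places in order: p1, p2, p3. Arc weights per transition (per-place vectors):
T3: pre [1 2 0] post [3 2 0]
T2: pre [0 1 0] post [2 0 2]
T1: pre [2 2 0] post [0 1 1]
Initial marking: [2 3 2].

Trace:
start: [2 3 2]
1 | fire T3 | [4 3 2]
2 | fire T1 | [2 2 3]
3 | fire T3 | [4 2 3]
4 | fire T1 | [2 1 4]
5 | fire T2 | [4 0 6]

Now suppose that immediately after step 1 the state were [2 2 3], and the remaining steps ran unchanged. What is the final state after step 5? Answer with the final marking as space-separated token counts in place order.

state after step 1 := [2 2 3]
2 | fire T1 | [0 1 4]
3 | fire T3 | [0 1 4]
4 | fire T1 | [0 1 4]
5 | fire T2 | [2 0 6]

2 0 6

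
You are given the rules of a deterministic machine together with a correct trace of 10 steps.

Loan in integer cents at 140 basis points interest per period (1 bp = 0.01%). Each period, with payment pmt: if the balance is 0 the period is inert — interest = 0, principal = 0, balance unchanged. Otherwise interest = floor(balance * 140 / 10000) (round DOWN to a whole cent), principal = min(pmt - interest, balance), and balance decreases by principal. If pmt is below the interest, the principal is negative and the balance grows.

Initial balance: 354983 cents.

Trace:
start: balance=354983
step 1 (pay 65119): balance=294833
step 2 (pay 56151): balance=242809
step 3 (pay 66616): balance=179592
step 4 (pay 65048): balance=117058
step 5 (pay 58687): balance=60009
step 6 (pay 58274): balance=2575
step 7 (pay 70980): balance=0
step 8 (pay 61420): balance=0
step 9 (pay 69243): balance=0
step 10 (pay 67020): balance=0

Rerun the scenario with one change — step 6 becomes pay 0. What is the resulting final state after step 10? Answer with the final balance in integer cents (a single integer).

0

(re-executing from step 6 with the substitution; state before step 6: balance=60009)
step 6 (pay 0): balance=60849
step 7 (pay 70980): balance=0
step 8 (pay 61420): balance=0
step 9 (pay 69243): balance=0
step 10 (pay 67020): balance=0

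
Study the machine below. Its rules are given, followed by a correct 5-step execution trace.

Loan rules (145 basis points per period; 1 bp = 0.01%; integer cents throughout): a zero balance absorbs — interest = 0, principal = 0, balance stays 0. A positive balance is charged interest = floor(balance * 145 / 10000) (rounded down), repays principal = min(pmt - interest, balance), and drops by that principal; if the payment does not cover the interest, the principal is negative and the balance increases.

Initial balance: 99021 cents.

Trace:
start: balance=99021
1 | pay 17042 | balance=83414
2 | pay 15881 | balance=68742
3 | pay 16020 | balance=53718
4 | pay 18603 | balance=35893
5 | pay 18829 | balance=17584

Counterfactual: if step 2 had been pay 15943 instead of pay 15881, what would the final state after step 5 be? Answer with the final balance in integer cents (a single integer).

17519

(re-executing from step 2 with the substitution; state before step 2: balance=83414)
2 | pay 15943 | balance=68680
3 | pay 16020 | balance=53655
4 | pay 18603 | balance=35829
5 | pay 18829 | balance=17519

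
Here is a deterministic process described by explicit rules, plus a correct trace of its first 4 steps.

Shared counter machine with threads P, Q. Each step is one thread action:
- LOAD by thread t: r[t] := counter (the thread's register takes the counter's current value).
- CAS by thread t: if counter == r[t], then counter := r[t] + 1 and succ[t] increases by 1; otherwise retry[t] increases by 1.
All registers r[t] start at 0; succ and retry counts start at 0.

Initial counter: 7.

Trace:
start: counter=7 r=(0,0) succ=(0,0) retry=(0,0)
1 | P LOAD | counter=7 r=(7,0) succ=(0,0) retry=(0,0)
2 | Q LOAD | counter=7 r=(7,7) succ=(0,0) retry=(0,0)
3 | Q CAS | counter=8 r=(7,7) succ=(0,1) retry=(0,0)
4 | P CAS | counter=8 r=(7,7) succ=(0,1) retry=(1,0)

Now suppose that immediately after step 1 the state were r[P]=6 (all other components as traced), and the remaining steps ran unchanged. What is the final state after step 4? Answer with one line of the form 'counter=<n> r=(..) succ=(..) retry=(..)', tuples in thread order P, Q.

counter=8 r=(6,7) succ=(0,1) retry=(1,0)

state after step 1 := counter=7 r=(6,0) succ=(0,0) retry=(0,0)
2 | Q LOAD | counter=7 r=(6,7) succ=(0,0) retry=(0,0)
3 | Q CAS | counter=8 r=(6,7) succ=(0,1) retry=(0,0)
4 | P CAS | counter=8 r=(6,7) succ=(0,1) retry=(1,0)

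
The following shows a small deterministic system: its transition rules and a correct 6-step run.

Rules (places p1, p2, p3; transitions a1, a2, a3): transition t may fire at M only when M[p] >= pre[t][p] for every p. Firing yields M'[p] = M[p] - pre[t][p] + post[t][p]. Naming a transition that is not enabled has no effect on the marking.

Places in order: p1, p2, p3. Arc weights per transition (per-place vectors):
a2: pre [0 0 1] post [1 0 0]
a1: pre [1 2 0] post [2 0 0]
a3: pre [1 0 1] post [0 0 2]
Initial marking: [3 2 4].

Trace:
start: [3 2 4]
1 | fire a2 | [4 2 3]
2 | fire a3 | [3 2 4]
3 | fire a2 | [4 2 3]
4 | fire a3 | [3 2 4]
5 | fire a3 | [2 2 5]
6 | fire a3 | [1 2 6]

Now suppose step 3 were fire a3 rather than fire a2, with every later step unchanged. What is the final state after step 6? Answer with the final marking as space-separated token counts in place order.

(re-executing from step 3 with the substitution; state before step 3: [3 2 4])
3 | fire a3 | [2 2 5]
4 | fire a3 | [1 2 6]
5 | fire a3 | [0 2 7]
6 | fire a3 | [0 2 7]

0 2 7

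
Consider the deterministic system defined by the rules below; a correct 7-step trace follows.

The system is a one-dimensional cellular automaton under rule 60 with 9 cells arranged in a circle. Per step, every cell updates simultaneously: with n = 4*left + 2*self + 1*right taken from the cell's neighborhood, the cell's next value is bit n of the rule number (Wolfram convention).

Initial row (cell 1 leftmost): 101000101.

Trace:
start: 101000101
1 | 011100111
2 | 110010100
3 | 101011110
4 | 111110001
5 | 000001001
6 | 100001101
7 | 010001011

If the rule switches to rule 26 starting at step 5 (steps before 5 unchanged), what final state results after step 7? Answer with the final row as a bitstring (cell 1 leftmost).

(re-executing steps 5..7 under rule 26; state before step 5: 111110001)
5 | 000001011
6 | 100010010
7 | 010101100

010101100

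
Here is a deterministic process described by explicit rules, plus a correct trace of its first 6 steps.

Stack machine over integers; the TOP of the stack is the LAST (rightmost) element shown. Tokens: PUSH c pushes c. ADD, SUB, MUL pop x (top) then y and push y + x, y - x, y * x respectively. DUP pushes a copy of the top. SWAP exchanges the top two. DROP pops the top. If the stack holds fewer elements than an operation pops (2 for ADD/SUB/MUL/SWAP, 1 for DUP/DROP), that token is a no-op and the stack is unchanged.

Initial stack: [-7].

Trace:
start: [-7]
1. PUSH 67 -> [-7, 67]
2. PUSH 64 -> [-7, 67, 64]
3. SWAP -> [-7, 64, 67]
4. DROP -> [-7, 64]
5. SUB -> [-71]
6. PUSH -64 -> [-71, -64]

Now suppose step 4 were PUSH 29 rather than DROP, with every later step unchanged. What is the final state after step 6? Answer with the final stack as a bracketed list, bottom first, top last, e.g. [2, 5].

(re-executing from step 4 with the substitution; state before step 4: [-7, 64, 67])
4. PUSH 29 -> [-7, 64, 67, 29]
5. SUB -> [-7, 64, 38]
6. PUSH -64 -> [-7, 64, 38, -64]

[-7, 64, 38, -64]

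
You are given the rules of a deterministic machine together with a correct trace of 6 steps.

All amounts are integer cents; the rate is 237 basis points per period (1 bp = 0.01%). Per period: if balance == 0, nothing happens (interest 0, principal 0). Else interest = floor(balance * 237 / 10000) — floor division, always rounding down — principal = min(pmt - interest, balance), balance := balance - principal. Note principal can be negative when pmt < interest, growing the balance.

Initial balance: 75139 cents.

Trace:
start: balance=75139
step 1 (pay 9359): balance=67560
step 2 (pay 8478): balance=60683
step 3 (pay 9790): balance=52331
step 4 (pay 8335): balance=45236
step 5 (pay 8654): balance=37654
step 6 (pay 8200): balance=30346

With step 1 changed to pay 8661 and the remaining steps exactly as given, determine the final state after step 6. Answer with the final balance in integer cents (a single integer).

31129

(re-executing from step 1 with the substitution; state before step 1: balance=75139)
step 1 (pay 8661): balance=68258
step 2 (pay 8478): balance=61397
step 3 (pay 9790): balance=53062
step 4 (pay 8335): balance=45984
step 5 (pay 8654): balance=38419
step 6 (pay 8200): balance=31129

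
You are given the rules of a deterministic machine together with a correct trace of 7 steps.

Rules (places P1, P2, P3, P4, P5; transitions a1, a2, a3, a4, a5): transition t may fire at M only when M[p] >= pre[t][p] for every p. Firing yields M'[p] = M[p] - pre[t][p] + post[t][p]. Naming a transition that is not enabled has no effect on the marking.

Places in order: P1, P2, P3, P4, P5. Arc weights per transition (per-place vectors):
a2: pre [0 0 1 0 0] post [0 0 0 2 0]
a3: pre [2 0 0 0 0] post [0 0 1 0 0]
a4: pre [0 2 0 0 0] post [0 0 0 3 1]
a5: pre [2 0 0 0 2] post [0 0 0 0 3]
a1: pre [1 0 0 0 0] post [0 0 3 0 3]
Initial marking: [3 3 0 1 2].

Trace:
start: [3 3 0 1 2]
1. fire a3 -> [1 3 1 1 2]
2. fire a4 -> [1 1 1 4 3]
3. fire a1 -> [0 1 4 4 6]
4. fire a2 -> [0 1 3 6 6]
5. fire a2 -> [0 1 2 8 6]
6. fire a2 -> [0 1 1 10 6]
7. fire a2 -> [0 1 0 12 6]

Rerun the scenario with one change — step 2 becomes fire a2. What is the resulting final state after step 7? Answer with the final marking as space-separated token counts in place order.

(re-executing from step 2 with the substitution; state before step 2: [1 3 1 1 2])
2. fire a2 -> [1 3 0 3 2]
3. fire a1 -> [0 3 3 3 5]
4. fire a2 -> [0 3 2 5 5]
5. fire a2 -> [0 3 1 7 5]
6. fire a2 -> [0 3 0 9 5]
7. fire a2 -> [0 3 0 9 5]

0 3 0 9 5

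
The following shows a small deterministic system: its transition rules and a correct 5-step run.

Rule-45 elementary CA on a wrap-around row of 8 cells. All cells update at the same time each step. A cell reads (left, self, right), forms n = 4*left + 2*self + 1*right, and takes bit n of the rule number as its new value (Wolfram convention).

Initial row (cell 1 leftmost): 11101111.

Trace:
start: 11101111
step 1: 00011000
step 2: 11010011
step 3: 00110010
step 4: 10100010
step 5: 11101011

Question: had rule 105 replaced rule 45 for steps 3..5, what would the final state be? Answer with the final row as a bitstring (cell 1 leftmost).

(re-executing steps 3..5 under rule 105; state before step 3: 11010011)
step 3: 01100010
step 4: 01101000
step 5: 01110011

01110011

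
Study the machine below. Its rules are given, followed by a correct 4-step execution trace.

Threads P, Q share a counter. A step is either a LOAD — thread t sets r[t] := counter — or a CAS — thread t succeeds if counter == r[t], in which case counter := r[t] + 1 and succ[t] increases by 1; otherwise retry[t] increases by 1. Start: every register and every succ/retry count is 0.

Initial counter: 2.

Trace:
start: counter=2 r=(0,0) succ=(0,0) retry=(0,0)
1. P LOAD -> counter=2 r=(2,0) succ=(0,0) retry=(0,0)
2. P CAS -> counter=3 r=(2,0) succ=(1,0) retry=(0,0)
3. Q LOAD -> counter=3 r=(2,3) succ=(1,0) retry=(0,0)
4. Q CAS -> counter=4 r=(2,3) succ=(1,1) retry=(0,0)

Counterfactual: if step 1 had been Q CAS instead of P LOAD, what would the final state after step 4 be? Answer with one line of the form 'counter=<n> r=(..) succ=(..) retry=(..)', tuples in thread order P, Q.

(re-executing from step 1 with the substitution; state before step 1: counter=2 r=(0,0) succ=(0,0) retry=(0,0))
1. Q CAS -> counter=2 r=(0,0) succ=(0,0) retry=(0,1)
2. P CAS -> counter=2 r=(0,0) succ=(0,0) retry=(1,1)
3. Q LOAD -> counter=2 r=(0,2) succ=(0,0) retry=(1,1)
4. Q CAS -> counter=3 r=(0,2) succ=(0,1) retry=(1,1)

counter=3 r=(0,2) succ=(0,1) retry=(1,1)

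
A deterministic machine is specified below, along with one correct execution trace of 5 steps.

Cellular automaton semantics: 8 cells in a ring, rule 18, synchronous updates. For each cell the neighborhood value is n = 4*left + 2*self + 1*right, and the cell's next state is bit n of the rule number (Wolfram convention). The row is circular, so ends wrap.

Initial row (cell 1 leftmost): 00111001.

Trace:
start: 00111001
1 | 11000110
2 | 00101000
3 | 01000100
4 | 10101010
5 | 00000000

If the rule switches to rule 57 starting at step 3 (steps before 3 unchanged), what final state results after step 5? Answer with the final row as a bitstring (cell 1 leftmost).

00101011

(re-executing steps 3..5 under rule 57; state before step 3: 00101000)
3 | 10010111
4 | 01001100
5 | 00101011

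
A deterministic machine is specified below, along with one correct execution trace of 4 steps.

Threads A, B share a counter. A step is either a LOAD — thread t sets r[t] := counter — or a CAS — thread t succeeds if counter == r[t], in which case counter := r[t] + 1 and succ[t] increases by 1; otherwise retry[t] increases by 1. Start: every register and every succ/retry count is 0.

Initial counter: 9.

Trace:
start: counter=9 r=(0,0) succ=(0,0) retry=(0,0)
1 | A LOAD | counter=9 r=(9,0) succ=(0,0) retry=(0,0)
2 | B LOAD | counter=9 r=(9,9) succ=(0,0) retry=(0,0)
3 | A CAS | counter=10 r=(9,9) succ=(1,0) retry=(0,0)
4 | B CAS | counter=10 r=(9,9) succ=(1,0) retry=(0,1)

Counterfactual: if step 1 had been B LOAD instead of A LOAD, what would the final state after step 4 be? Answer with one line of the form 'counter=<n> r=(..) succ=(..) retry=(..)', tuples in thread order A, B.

(re-executing from step 1 with the substitution; state before step 1: counter=9 r=(0,0) succ=(0,0) retry=(0,0))
1 | B LOAD | counter=9 r=(0,9) succ=(0,0) retry=(0,0)
2 | B LOAD | counter=9 r=(0,9) succ=(0,0) retry=(0,0)
3 | A CAS | counter=9 r=(0,9) succ=(0,0) retry=(1,0)
4 | B CAS | counter=10 r=(0,9) succ=(0,1) retry=(1,0)

counter=10 r=(0,9) succ=(0,1) retry=(1,0)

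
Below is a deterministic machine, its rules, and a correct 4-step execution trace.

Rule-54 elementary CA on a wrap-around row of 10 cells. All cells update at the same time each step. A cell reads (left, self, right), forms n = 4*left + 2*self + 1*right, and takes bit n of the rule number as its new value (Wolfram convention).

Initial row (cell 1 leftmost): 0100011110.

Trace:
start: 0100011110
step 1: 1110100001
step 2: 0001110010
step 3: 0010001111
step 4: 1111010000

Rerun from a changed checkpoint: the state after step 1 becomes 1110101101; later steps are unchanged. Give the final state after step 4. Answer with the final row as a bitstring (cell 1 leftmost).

state after step 1 := 1110101101
step 2: 0001110010
step 3: 0010001111
step 4: 1111010000

1111010000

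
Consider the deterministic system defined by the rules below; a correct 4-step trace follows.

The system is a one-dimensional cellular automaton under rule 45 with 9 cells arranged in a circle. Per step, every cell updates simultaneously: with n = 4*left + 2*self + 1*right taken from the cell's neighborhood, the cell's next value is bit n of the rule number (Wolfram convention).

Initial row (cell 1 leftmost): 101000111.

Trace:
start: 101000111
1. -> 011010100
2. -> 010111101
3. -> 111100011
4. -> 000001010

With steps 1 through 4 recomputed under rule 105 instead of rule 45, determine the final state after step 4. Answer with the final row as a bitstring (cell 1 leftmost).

(re-executing steps 1..4 under rule 105; state before step 1: 101000111)
1. -> 110010100
2. -> 110001000
3. -> 110100010
4. -> 111001001

111001001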